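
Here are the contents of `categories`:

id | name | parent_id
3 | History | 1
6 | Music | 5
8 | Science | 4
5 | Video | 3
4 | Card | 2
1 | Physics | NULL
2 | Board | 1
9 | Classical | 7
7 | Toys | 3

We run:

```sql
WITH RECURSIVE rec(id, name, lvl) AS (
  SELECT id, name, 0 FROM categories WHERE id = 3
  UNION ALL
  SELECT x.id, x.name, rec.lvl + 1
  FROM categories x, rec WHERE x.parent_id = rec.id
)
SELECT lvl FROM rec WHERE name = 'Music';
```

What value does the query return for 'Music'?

2

Base: id=3 (History) at lvl 0.
Iteration 1: rows with parent_id in {3} -> Video (id 5, lvl 1), Toys (id 7, lvl 1).
Iteration 2: rows with parent_id in {5,7} -> Music (id 6, lvl 2), Classical (id 9, lvl 2).
Iteration 3: no rows with parent_id in {6,9}; recursion stops.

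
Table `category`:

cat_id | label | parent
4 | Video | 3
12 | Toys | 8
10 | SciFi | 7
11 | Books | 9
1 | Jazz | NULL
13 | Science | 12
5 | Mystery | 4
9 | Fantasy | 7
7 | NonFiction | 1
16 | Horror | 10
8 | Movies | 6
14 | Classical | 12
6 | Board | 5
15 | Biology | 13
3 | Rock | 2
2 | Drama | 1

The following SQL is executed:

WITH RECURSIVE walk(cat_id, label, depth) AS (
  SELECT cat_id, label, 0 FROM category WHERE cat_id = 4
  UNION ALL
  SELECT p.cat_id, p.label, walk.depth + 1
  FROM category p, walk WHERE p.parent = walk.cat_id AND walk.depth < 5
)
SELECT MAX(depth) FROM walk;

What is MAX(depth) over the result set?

5

Base: cat_id=4 (Video) at depth 0.
Iteration 1: rows with parent in {4} -> Mystery (id 5, depth 1).
Iteration 2: rows with parent in {5} -> Board (id 6, depth 2).
Iteration 3: rows with parent in {6} -> Movies (id 8, depth 3).
Iteration 4: rows with parent in {8} -> Toys (id 12, depth 4).
Iteration 5: rows with parent in {12} -> Science (id 13, depth 5), Classical (id 14, depth 5).
Iteration 6: depth < 5 fails for all current rows; recursion stops.
depth values: 0, 1, 2, 3, 4, 5, 5; the maximum is 5.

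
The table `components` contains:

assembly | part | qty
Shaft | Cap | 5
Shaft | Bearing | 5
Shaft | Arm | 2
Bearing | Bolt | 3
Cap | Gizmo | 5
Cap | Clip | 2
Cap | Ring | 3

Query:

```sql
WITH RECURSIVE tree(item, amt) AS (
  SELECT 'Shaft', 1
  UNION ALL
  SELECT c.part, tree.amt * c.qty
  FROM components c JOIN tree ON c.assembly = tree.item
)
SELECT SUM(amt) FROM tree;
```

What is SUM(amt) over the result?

78

Base: (Shaft, amt=1).
Iteration 1: components of {Shaft} -> Arm = 1*2 = 2, Bearing = 1*5 = 5, Cap = 1*5 = 5.
Iteration 2: components of {Arm,Bearing,Cap} -> Bolt = 5*3 = 15, Clip = 5*2 = 10, Gizmo = 5*5 = 25, Ring = 5*3 = 15.
Iteration 3: no further components; recursion stops.
SUM(amt) = 1 + 5 + 5 + 2 + 25 + 10 + 15 + 15 = 78.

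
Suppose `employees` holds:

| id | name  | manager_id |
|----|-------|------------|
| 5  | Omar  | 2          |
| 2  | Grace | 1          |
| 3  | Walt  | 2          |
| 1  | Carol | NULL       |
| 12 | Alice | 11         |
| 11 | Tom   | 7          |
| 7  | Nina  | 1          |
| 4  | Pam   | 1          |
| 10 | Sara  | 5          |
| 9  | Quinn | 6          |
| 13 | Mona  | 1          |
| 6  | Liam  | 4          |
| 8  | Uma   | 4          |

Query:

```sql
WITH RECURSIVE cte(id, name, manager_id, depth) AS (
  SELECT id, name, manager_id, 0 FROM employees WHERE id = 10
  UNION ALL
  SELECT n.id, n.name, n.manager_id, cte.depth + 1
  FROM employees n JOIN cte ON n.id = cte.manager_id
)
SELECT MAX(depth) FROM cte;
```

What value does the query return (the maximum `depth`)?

Base: id=10 (Sara), manager_id=5, depth 0.
Iteration 1: join on id=5 -> Omar (id 5, manager_id=2, depth 1).
Iteration 2: join on id=2 -> Grace (id 2, manager_id=1, depth 2).
Iteration 3: join on id=1 -> Carol (id 1, manager_id=NULL, depth 3).
Iteration 4: manager_id is NULL; no match; recursion stops.
depth values: 0, 1, 2, 3; the maximum is 3.

3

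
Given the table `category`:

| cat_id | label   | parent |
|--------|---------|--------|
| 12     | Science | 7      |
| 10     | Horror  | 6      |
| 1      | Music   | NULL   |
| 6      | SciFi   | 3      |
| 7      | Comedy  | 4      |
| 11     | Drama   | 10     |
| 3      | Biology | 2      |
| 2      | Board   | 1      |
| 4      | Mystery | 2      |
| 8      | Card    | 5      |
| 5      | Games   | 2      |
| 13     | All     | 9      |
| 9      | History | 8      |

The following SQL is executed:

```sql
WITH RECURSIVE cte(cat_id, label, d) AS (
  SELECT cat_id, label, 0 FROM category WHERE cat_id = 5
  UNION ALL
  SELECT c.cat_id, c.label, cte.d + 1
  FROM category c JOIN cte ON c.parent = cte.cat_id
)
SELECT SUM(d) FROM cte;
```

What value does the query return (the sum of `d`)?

6

Base: cat_id=5 (Games) at d 0.
Iteration 1: rows with parent in {5} -> Card (id 8, d 1).
Iteration 2: rows with parent in {8} -> History (id 9, d 2).
Iteration 3: rows with parent in {9} -> All (id 13, d 3).
Iteration 4: no rows with parent in {13}; recursion stops.
SUM(d) = 0 + 1 + 2 + 3 = 6.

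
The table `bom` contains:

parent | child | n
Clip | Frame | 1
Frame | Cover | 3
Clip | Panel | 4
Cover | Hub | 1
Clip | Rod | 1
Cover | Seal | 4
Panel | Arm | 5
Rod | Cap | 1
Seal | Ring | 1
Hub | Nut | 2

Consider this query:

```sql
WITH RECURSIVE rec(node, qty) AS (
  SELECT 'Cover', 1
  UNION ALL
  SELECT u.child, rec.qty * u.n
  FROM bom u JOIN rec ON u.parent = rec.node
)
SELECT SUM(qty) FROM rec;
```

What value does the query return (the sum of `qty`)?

12

Base: (Cover, qty=1).
Iteration 1: components of {Cover} -> Hub = 1*1 = 1, Seal = 1*4 = 4.
Iteration 2: components of {Hub,Seal} -> Nut = 1*2 = 2, Ring = 4*1 = 4.
Iteration 3: no further components; recursion stops.
SUM(qty) = 1 + 1 + 4 + 2 + 4 = 12.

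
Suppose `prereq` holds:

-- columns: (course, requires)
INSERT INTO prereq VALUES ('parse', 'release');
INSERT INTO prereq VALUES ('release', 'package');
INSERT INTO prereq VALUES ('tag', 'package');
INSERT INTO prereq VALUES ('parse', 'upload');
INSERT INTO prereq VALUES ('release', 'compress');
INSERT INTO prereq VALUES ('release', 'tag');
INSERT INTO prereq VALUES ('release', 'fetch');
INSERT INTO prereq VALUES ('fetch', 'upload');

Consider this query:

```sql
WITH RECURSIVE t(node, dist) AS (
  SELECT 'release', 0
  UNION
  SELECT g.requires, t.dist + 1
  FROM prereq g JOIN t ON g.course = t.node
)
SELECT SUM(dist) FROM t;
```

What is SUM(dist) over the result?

Base: (release, dist=0).
Iteration 1: edges from {release} -> (compress, dist=1), (fetch, dist=1), (package, dist=1), (tag, dist=1).
Iteration 2: edges from {compress,fetch,package,tag} -> (package, dist=2), (upload, dist=2).
Iteration 3: no outgoing edges from {package,upload}; recursion stops.
SUM(dist) = 0 + 1 + 1 + 1 + 1 + 2 + 2 = 8.

8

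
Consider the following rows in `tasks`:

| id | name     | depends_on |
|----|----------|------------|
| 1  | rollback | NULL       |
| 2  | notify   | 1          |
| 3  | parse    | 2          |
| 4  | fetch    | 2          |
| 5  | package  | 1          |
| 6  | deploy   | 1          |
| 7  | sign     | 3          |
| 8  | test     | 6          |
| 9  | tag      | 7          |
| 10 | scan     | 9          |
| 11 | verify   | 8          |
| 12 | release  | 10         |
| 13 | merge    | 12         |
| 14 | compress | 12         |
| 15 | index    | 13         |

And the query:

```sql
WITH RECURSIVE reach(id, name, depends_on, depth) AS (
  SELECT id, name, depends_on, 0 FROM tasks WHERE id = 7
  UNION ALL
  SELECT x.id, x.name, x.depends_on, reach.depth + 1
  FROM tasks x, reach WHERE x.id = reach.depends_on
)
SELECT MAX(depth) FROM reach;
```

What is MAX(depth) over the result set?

Base: id=7 (sign), depends_on=3, depth 0.
Iteration 1: join on id=3 -> parse (id 3, depends_on=2, depth 1).
Iteration 2: join on id=2 -> notify (id 2, depends_on=1, depth 2).
Iteration 3: join on id=1 -> rollback (id 1, depends_on=NULL, depth 3).
Iteration 4: depends_on is NULL; no match; recursion stops.
depth values: 0, 1, 2, 3; the maximum is 3.

3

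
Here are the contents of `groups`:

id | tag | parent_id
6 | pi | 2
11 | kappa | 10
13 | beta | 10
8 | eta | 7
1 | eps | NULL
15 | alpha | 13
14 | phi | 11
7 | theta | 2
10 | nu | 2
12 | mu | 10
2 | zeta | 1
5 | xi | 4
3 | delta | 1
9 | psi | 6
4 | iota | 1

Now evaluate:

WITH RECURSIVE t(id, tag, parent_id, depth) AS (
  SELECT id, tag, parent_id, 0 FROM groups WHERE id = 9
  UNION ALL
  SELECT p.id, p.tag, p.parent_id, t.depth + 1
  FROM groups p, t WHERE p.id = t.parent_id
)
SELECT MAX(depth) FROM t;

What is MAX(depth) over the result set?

3

Base: id=9 (psi), parent_id=6, depth 0.
Iteration 1: join on id=6 -> pi (id 6, parent_id=2, depth 1).
Iteration 2: join on id=2 -> zeta (id 2, parent_id=1, depth 2).
Iteration 3: join on id=1 -> eps (id 1, parent_id=NULL, depth 3).
Iteration 4: parent_id is NULL; no match; recursion stops.
depth values: 0, 1, 2, 3; the maximum is 3.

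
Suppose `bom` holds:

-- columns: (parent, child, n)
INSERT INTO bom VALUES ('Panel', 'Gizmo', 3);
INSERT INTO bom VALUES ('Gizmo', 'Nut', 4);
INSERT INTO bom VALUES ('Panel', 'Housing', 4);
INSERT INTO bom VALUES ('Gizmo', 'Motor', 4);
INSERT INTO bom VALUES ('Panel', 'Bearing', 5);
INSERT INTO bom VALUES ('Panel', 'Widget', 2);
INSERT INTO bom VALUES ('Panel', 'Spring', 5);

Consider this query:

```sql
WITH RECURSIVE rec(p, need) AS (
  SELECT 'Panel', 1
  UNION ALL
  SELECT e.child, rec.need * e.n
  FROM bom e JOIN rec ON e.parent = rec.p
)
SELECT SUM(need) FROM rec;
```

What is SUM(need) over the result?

44

Base: (Panel, need=1).
Iteration 1: components of {Panel} -> Bearing = 1*5 = 5, Gizmo = 1*3 = 3, Housing = 1*4 = 4, Spring = 1*5 = 5, Widget = 1*2 = 2.
Iteration 2: components of {Bearing,Gizmo,Housing,Spring,Widget} -> Motor = 3*4 = 12, Nut = 3*4 = 12.
Iteration 3: no further components; recursion stops.
SUM(need) = 1 + 3 + 4 + 5 + 2 + 5 + 12 + 12 = 44.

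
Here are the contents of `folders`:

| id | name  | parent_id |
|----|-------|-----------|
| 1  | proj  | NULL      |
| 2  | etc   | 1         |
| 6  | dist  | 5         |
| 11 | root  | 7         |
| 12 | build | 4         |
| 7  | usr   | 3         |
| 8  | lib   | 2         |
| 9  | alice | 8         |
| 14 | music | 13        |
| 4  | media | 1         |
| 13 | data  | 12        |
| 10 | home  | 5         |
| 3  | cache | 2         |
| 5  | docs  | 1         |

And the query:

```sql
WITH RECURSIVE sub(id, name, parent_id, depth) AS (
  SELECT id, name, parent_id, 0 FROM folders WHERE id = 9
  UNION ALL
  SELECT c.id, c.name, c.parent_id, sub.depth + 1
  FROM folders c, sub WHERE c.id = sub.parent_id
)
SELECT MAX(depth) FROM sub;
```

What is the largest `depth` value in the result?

Base: id=9 (alice), parent_id=8, depth 0.
Iteration 1: join on id=8 -> lib (id 8, parent_id=2, depth 1).
Iteration 2: join on id=2 -> etc (id 2, parent_id=1, depth 2).
Iteration 3: join on id=1 -> proj (id 1, parent_id=NULL, depth 3).
Iteration 4: parent_id is NULL; no match; recursion stops.
depth values: 0, 1, 2, 3; the maximum is 3.

3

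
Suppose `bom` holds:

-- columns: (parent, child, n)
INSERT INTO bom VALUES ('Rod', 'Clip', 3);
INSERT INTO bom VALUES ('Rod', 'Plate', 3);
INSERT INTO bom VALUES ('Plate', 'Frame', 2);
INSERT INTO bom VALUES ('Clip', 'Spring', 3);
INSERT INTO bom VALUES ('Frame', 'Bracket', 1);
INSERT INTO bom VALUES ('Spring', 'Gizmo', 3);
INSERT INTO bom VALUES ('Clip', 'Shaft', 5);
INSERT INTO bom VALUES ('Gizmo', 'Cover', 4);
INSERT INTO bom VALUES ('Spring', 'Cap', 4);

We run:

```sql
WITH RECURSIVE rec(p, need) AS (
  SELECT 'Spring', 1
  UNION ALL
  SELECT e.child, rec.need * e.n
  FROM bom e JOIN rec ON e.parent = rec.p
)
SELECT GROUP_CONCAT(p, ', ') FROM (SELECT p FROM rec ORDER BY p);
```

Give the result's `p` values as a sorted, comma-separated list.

Cap, Cover, Gizmo, Spring

Base: (Spring, need=1).
Iteration 1: components of {Spring} -> Cap = 1*4 = 4, Gizmo = 1*3 = 3.
Iteration 2: components of {Cap,Gizmo} -> Cover = 3*4 = 12.
Iteration 3: no further components; recursion stops.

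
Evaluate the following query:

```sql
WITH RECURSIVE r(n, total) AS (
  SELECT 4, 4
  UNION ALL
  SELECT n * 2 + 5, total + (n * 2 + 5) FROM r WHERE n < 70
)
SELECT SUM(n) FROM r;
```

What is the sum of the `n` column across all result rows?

254

Base: n=4, total=4.
Iteration 1: 4 < 70 holds -> n = 4 * 2 + 5 = 13, total = 4 + 13 = 17.
Iteration 2: 13 < 70 holds -> n = 13 * 2 + 5 = 31, total = 17 + 31 = 48.
Iteration 3: 31 < 70 holds -> n = 31 * 2 + 5 = 67, total = 48 + 67 = 115.
Iteration 4: 67 < 70 holds -> n = 67 * 2 + 5 = 139, total = 115 + 139 = 254.
Iteration 5: 139 < 70 fails; recursion stops.
SUM(n) = 4 + 13 + 31 + 67 + 139 = 254.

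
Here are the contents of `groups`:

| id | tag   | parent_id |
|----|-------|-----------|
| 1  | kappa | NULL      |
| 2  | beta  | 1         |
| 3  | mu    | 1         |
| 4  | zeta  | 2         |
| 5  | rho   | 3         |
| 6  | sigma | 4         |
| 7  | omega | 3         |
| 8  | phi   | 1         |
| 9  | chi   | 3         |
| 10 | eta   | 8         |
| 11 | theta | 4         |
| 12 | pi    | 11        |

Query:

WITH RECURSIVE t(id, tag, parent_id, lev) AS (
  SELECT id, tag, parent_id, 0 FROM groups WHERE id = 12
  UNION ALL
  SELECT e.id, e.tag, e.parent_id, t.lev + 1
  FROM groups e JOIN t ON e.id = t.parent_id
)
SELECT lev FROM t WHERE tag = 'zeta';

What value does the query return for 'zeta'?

2

Base: id=12 (pi), parent_id=11, lev 0.
Iteration 1: join on id=11 -> theta (id 11, parent_id=4, lev 1).
Iteration 2: join on id=4 -> zeta (id 4, parent_id=2, lev 2).
Iteration 3: join on id=2 -> beta (id 2, parent_id=1, lev 3).
Iteration 4: join on id=1 -> kappa (id 1, parent_id=NULL, lev 4).
Iteration 5: parent_id is NULL; no match; recursion stops.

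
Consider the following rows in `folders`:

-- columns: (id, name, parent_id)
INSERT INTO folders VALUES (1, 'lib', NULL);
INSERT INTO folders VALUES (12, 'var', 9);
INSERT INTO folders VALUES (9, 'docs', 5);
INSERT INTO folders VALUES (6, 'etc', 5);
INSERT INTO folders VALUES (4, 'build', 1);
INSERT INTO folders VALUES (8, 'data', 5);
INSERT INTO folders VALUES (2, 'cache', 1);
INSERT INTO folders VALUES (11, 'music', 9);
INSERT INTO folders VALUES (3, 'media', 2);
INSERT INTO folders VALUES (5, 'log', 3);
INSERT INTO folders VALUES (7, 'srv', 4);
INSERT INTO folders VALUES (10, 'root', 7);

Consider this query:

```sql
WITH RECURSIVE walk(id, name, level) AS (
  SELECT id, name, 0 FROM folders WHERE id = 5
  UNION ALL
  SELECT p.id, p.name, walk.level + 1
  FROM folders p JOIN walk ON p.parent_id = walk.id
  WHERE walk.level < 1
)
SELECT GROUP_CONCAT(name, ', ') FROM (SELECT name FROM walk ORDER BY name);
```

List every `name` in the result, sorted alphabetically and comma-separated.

data, docs, etc, log

Base: id=5 (log) at level 0.
Iteration 1: rows with parent_id in {5} -> etc (id 6, level 1), data (id 8, level 1), docs (id 9, level 1).
Iteration 2: level < 1 fails for all current rows; recursion stops.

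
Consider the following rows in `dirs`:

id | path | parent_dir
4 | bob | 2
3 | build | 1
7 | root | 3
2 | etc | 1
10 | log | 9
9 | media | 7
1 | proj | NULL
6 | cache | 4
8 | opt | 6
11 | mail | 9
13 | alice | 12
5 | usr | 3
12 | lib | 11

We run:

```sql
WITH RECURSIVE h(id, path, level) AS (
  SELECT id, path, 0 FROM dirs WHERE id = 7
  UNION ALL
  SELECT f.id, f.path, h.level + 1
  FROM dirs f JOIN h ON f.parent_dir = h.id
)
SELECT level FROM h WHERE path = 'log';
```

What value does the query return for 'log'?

Base: id=7 (root) at level 0.
Iteration 1: rows with parent_dir in {7} -> media (id 9, level 1).
Iteration 2: rows with parent_dir in {9} -> log (id 10, level 2), mail (id 11, level 2).
Iteration 3: rows with parent_dir in {10,11} -> lib (id 12, level 3).
Iteration 4: rows with parent_dir in {12} -> alice (id 13, level 4).
Iteration 5: no rows with parent_dir in {13}; recursion stops.

2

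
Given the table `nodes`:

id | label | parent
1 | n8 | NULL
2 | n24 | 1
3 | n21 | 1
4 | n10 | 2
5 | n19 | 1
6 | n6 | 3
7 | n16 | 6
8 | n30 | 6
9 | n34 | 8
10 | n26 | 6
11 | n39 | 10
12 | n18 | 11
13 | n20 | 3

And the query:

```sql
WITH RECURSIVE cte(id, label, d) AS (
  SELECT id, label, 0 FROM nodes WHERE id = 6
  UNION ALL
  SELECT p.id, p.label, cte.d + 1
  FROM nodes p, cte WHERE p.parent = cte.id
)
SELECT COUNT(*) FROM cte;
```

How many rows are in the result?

Base: id=6 (n6) at d 0.
Iteration 1: rows with parent in {6} -> n16 (id 7, d 1), n30 (id 8, d 1), n26 (id 10, d 1).
Iteration 2: rows with parent in {7,8,10} -> n34 (id 9, d 2), n39 (id 11, d 2).
Iteration 3: rows with parent in {9,11} -> n18 (id 12, d 3).
Iteration 4: no rows with parent in {12}; recursion stops.
Total rows emitted: 7.

7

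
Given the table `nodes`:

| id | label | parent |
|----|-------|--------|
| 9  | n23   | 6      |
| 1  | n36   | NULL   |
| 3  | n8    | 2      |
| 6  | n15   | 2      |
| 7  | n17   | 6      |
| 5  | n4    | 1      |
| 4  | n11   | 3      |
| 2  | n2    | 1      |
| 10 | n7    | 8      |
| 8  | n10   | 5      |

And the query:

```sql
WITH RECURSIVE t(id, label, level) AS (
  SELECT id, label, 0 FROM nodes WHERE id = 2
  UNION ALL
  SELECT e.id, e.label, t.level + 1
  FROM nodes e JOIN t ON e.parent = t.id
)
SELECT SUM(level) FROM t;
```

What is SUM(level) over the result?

8

Base: id=2 (n2) at level 0.
Iteration 1: rows with parent in {2} -> n8 (id 3, level 1), n15 (id 6, level 1).
Iteration 2: rows with parent in {3,6} -> n11 (id 4, level 2), n17 (id 7, level 2), n23 (id 9, level 2).
Iteration 3: no rows with parent in {4,7,9}; recursion stops.
SUM(level) = 0 + 1 + 1 + 2 + 2 + 2 = 8.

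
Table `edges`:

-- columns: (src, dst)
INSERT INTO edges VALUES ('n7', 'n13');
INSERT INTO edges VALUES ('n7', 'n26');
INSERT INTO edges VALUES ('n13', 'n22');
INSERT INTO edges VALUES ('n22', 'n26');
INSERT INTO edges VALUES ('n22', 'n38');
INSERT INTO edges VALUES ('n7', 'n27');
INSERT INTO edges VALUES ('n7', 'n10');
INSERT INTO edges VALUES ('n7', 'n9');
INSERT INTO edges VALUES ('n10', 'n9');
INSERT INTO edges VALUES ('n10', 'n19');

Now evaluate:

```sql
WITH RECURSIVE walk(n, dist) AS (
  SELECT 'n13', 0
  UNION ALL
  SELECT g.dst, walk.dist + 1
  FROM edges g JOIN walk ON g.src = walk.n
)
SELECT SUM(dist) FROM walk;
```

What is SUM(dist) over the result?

5

Base: (n13, dist=0).
Iteration 1: edges from {n13} -> (n22, dist=1).
Iteration 2: edges from {n22} -> (n26, dist=2), (n38, dist=2).
Iteration 3: no outgoing edges from {n26,n38}; recursion stops.
SUM(dist) = 0 + 1 + 2 + 2 = 5.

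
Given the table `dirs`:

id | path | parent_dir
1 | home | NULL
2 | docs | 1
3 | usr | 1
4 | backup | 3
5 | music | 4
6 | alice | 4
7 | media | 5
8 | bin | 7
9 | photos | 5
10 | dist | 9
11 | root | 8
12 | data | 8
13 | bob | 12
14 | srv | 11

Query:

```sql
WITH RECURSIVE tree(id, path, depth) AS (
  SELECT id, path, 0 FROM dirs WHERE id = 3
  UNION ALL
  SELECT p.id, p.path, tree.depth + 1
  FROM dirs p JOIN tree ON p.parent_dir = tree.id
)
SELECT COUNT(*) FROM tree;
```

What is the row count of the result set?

Base: id=3 (usr) at depth 0.
Iteration 1: rows with parent_dir in {3} -> backup (id 4, depth 1).
Iteration 2: rows with parent_dir in {4} -> music (id 5, depth 2), alice (id 6, depth 2).
Iteration 3: rows with parent_dir in {5,6} -> media (id 7, depth 3), photos (id 9, depth 3).
Iteration 4: rows with parent_dir in {7,9} -> bin (id 8, depth 4), dist (id 10, depth 4).
Iteration 5: rows with parent_dir in {8,10} -> root (id 11, depth 5), data (id 12, depth 5).
Iteration 6: rows with parent_dir in {11,12} -> bob (id 13, depth 6), srv (id 14, depth 6).
Iteration 7: no rows with parent_dir in {13,14}; recursion stops.
Total rows emitted: 12.

12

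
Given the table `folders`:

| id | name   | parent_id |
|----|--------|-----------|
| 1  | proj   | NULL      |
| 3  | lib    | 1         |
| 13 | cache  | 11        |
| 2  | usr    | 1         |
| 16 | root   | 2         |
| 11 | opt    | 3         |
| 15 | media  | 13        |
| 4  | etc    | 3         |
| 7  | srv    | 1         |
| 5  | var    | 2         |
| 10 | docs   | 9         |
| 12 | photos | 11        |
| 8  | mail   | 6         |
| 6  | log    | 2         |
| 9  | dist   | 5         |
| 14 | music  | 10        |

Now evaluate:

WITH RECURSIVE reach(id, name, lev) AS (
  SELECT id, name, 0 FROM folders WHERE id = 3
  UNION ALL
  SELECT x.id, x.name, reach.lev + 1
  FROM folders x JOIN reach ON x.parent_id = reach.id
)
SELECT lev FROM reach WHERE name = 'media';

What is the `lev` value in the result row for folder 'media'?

3

Base: id=3 (lib) at lev 0.
Iteration 1: rows with parent_id in {3} -> etc (id 4, lev 1), opt (id 11, lev 1).
Iteration 2: rows with parent_id in {4,11} -> photos (id 12, lev 2), cache (id 13, lev 2).
Iteration 3: rows with parent_id in {12,13} -> media (id 15, lev 3).
Iteration 4: no rows with parent_id in {15}; recursion stops.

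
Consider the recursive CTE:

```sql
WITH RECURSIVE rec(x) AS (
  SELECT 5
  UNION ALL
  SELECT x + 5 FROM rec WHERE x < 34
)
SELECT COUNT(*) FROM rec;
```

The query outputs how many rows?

Base: x=5.
Iteration 1: 5 < 34 holds -> x = 5 + 5 = 10.
Iteration 2: 10 < 34 holds -> x = 10 + 5 = 15.
Iteration 3: 15 < 34 holds -> x = 15 + 5 = 20.
Iteration 4: 20 < 34 holds -> x = 20 + 5 = 25.
Iteration 5: 25 < 34 holds -> x = 25 + 5 = 30.
Iteration 6: 30 < 34 holds -> x = 30 + 5 = 35.
Iteration 7: 35 < 34 fails; recursion stops.
Total rows emitted: 7.

7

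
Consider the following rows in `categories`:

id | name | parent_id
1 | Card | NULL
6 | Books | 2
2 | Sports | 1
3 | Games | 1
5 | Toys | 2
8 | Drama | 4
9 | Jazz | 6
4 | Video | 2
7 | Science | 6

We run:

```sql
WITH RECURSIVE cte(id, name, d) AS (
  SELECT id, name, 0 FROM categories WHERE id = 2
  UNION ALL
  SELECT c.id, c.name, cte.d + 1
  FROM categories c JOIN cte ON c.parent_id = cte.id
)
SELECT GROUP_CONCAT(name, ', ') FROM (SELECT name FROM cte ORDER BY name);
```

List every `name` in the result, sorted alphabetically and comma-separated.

Base: id=2 (Sports) at d 0.
Iteration 1: rows with parent_id in {2} -> Video (id 4, d 1), Toys (id 5, d 1), Books (id 6, d 1).
Iteration 2: rows with parent_id in {4,5,6} -> Science (id 7, d 2), Drama (id 8, d 2), Jazz (id 9, d 2).
Iteration 3: no rows with parent_id in {7,8,9}; recursion stops.

Books, Drama, Jazz, Science, Sports, Toys, Video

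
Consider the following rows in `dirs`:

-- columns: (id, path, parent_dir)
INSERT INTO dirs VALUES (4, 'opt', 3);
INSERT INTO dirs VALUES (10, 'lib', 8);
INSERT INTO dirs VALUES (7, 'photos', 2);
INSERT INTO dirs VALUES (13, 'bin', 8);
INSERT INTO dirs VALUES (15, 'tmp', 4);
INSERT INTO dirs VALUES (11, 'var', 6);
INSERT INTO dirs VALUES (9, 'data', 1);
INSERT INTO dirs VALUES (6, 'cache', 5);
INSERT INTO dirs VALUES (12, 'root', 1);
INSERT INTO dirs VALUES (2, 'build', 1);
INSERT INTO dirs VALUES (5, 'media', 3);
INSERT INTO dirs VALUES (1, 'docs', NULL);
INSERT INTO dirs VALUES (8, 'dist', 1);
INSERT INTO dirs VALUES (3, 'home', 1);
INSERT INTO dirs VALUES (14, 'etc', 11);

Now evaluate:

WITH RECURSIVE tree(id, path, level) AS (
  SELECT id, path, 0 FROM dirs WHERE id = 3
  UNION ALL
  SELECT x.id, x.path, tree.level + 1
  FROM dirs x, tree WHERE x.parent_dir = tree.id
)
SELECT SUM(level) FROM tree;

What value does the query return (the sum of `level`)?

13

Base: id=3 (home) at level 0.
Iteration 1: rows with parent_dir in {3} -> opt (id 4, level 1), media (id 5, level 1).
Iteration 2: rows with parent_dir in {4,5} -> cache (id 6, level 2), tmp (id 15, level 2).
Iteration 3: rows with parent_dir in {6,15} -> var (id 11, level 3).
Iteration 4: rows with parent_dir in {11} -> etc (id 14, level 4).
Iteration 5: no rows with parent_dir in {14}; recursion stops.
SUM(level) = 0 + 1 + 1 + 2 + 2 + 3 + 4 = 13.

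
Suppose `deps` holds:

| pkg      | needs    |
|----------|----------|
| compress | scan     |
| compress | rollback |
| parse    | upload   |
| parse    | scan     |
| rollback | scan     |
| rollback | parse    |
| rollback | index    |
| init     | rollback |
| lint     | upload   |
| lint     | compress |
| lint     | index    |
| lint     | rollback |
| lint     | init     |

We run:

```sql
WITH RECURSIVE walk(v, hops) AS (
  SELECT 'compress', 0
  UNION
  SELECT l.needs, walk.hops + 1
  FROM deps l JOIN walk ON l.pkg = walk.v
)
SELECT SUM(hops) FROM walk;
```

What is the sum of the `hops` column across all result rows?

14

Base: (compress, hops=0).
Iteration 1: edges from {compress} -> (rollback, hops=1), (scan, hops=1).
Iteration 2: edges from {rollback,scan} -> (index, hops=2), (parse, hops=2), (scan, hops=2).
Iteration 3: edges from {index,parse,scan} -> (scan, hops=3), (upload, hops=3).
Iteration 4: no outgoing edges from {scan,upload}; recursion stops.
SUM(hops) = 0 + 1 + 1 + 2 + 2 + 2 + 3 + 3 = 14.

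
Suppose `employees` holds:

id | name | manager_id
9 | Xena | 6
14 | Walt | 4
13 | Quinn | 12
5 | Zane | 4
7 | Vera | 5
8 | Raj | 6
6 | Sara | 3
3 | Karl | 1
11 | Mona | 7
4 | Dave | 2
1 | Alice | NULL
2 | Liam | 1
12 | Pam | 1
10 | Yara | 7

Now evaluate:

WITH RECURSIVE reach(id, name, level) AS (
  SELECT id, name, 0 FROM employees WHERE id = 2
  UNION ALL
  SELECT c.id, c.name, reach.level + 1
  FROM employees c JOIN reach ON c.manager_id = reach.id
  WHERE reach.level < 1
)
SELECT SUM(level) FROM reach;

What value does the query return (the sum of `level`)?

Base: id=2 (Liam) at level 0.
Iteration 1: rows with manager_id in {2} -> Dave (id 4, level 1).
Iteration 2: level < 1 fails for all current rows; recursion stops.
SUM(level) = 0 + 1 = 1.

1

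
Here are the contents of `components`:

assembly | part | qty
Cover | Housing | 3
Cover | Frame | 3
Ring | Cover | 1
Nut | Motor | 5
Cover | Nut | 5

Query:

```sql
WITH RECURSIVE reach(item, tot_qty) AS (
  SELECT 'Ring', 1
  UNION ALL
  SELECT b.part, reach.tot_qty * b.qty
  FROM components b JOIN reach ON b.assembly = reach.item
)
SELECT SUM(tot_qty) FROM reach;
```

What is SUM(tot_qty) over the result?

Base: (Ring, tot_qty=1).
Iteration 1: components of {Ring} -> Cover = 1*1 = 1.
Iteration 2: components of {Cover} -> Frame = 1*3 = 3, Housing = 1*3 = 3, Nut = 1*5 = 5.
Iteration 3: components of {Frame,Housing,Nut} -> Motor = 5*5 = 25.
Iteration 4: no further components; recursion stops.
SUM(tot_qty) = 1 + 1 + 3 + 5 + 3 + 25 = 38.

38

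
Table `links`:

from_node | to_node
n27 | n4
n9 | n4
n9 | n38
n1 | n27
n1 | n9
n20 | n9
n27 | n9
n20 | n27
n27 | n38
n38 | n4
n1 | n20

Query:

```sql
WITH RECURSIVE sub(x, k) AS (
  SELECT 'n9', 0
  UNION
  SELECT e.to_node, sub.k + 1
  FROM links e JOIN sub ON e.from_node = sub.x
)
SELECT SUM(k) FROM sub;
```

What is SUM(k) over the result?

Base: (n9, k=0).
Iteration 1: edges from {n9} -> (n38, k=1), (n4, k=1).
Iteration 2: edges from {n38,n4} -> (n4, k=2).
Iteration 3: no outgoing edges from {n4}; recursion stops.
SUM(k) = 0 + 1 + 1 + 2 = 4.

4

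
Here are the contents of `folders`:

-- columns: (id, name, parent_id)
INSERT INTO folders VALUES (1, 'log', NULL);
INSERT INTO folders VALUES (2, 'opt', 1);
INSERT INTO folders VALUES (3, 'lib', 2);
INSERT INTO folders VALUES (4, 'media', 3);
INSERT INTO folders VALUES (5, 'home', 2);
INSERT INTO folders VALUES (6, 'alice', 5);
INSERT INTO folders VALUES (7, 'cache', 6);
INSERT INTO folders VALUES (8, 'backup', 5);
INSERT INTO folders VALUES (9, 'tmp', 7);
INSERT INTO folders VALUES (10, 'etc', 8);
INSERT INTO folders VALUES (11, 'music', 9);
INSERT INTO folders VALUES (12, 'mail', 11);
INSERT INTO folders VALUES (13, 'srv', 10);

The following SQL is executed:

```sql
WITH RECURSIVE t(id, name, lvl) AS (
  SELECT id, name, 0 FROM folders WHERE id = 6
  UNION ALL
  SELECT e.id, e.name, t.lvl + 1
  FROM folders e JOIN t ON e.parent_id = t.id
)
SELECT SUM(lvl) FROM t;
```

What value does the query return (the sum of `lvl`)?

10

Base: id=6 (alice) at lvl 0.
Iteration 1: rows with parent_id in {6} -> cache (id 7, lvl 1).
Iteration 2: rows with parent_id in {7} -> tmp (id 9, lvl 2).
Iteration 3: rows with parent_id in {9} -> music (id 11, lvl 3).
Iteration 4: rows with parent_id in {11} -> mail (id 12, lvl 4).
Iteration 5: no rows with parent_id in {12}; recursion stops.
SUM(lvl) = 0 + 1 + 2 + 3 + 4 = 10.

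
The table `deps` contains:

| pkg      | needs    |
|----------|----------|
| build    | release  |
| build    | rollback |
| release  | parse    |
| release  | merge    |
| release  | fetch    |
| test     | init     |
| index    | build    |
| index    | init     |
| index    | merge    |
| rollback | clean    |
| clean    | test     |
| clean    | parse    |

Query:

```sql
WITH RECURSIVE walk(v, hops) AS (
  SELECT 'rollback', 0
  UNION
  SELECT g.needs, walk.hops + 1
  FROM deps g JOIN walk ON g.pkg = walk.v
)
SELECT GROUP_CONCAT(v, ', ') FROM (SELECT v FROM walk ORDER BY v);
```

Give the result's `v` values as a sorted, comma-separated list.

Base: (rollback, hops=0).
Iteration 1: edges from {rollback} -> (clean, hops=1).
Iteration 2: edges from {clean} -> (parse, hops=2), (test, hops=2).
Iteration 3: edges from {parse,test} -> (init, hops=3).
Iteration 4: no outgoing edges from {init}; recursion stops.

clean, init, parse, rollback, test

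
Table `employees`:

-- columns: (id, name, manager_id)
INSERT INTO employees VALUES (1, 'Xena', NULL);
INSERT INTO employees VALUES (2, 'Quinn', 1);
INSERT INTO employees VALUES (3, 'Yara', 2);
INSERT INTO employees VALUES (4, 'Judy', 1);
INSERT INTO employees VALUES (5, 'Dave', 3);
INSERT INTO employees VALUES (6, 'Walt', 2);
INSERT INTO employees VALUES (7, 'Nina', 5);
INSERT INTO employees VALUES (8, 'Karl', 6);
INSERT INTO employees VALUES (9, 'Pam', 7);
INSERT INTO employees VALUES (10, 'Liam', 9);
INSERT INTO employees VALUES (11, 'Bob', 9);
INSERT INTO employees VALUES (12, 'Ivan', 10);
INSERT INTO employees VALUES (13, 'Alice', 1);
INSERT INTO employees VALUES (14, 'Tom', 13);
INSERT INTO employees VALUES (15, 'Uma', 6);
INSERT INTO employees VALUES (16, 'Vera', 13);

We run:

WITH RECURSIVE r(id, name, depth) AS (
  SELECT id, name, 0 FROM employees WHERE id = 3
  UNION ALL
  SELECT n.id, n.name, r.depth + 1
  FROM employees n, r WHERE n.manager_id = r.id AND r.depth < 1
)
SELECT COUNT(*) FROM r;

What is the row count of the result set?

Base: id=3 (Yara) at depth 0.
Iteration 1: rows with manager_id in {3} -> Dave (id 5, depth 1).
Iteration 2: depth < 1 fails for all current rows; recursion stops.
Total rows emitted: 2.

2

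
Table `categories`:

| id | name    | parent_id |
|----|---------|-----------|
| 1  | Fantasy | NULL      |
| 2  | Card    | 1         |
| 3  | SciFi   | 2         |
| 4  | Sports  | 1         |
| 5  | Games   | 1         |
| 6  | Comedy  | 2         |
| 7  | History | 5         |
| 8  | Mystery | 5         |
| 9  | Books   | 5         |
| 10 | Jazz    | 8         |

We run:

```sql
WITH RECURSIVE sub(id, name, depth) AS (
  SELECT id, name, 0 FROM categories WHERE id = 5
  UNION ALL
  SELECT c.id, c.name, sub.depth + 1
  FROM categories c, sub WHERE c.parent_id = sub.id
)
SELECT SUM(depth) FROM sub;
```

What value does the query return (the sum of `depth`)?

5

Base: id=5 (Games) at depth 0.
Iteration 1: rows with parent_id in {5} -> History (id 7, depth 1), Mystery (id 8, depth 1), Books (id 9, depth 1).
Iteration 2: rows with parent_id in {7,8,9} -> Jazz (id 10, depth 2).
Iteration 3: no rows with parent_id in {10}; recursion stops.
SUM(depth) = 0 + 1 + 1 + 1 + 2 = 5.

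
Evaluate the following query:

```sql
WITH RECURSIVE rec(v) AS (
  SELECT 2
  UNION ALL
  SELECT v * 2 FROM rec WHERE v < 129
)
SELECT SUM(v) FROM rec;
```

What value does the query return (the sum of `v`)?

Base: v=2.
Iteration 1: 2 < 129 holds -> v = 2 * 2 = 4.
Iteration 2: 4 < 129 holds -> v = 4 * 2 = 8.
Iteration 3: 8 < 129 holds -> v = 8 * 2 = 16.
Iteration 4: 16 < 129 holds -> v = 16 * 2 = 32.
Iteration 5: 32 < 129 holds -> v = 32 * 2 = 64.
Iteration 6: 64 < 129 holds -> v = 64 * 2 = 128.
Iteration 7: 128 < 129 holds -> v = 128 * 2 = 256.
Iteration 8: 256 < 129 fails; recursion stops.
SUM(v) = 2 + 4 + 8 + 16 + 32 + 64 + 128 + 256 = 510.

510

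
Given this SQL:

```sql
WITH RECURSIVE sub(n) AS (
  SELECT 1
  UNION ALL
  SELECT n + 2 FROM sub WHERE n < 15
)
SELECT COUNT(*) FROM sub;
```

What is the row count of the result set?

Base: n=1.
Iteration 1: 1 < 15 holds -> n = 1 + 2 = 3.
Iteration 2: 3 < 15 holds -> n = 3 + 2 = 5.
Iteration 3: 5 < 15 holds -> n = 5 + 2 = 7.
Iteration 4: 7 < 15 holds -> n = 7 + 2 = 9.
Iteration 5: 9 < 15 holds -> n = 9 + 2 = 11.
Iteration 6: 11 < 15 holds -> n = 11 + 2 = 13.
Iteration 7: 13 < 15 holds -> n = 13 + 2 = 15.
Iteration 8: 15 < 15 fails; recursion stops.
Total rows emitted: 8.

8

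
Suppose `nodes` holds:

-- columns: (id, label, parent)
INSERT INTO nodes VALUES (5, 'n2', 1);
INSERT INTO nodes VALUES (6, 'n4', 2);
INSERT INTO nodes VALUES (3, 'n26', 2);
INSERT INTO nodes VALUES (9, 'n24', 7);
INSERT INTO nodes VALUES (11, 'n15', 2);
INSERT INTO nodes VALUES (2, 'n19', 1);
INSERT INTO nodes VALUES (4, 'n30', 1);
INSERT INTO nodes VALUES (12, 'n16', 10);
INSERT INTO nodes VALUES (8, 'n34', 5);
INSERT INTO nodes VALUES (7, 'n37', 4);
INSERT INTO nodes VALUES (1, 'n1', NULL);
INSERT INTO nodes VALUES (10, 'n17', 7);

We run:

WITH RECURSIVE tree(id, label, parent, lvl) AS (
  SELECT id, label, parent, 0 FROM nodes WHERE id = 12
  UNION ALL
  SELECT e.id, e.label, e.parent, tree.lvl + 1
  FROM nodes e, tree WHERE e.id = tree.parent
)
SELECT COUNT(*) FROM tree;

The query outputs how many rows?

5

Base: id=12 (n16), parent=10, lvl 0.
Iteration 1: join on id=10 -> n17 (id 10, parent=7, lvl 1).
Iteration 2: join on id=7 -> n37 (id 7, parent=4, lvl 2).
Iteration 3: join on id=4 -> n30 (id 4, parent=1, lvl 3).
Iteration 4: join on id=1 -> n1 (id 1, parent=NULL, lvl 4).
Iteration 5: parent is NULL; no match; recursion stops.
Total rows emitted: 5.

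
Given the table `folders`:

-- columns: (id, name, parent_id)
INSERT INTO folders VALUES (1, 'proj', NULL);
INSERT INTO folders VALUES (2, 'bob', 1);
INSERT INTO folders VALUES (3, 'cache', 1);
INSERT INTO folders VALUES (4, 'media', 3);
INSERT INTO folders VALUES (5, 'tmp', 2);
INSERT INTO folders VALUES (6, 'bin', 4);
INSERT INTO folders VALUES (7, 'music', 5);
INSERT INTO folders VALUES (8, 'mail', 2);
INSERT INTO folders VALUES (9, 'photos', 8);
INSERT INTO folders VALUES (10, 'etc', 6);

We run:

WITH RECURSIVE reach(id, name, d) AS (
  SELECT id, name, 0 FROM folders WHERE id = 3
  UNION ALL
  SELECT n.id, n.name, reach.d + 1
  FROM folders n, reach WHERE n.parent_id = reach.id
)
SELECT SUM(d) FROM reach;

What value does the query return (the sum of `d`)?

Base: id=3 (cache) at d 0.
Iteration 1: rows with parent_id in {3} -> media (id 4, d 1).
Iteration 2: rows with parent_id in {4} -> bin (id 6, d 2).
Iteration 3: rows with parent_id in {6} -> etc (id 10, d 3).
Iteration 4: no rows with parent_id in {10}; recursion stops.
SUM(d) = 0 + 1 + 2 + 3 = 6.

6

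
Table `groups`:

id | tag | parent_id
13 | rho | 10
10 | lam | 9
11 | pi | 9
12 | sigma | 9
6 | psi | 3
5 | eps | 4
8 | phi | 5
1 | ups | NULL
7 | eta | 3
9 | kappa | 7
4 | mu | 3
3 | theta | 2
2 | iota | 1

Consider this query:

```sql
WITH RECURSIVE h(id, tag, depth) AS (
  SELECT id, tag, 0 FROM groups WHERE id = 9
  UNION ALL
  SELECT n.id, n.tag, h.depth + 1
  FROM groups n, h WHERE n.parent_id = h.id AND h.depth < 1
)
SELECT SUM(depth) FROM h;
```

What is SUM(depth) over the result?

3

Base: id=9 (kappa) at depth 0.
Iteration 1: rows with parent_id in {9} -> lam (id 10, depth 1), pi (id 11, depth 1), sigma (id 12, depth 1).
Iteration 2: depth < 1 fails for all current rows; recursion stops.
SUM(depth) = 0 + 1 + 1 + 1 = 3.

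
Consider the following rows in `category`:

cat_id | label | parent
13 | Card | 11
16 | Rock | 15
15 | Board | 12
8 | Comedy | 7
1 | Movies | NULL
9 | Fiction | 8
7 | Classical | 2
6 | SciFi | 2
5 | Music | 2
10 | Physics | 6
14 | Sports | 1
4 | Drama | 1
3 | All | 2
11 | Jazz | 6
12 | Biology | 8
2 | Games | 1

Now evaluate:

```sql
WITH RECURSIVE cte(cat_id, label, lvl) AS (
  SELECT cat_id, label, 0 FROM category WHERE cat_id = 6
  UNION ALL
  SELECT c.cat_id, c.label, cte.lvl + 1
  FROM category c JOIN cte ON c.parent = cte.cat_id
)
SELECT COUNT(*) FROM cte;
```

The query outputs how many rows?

Base: cat_id=6 (SciFi) at lvl 0.
Iteration 1: rows with parent in {6} -> Physics (id 10, lvl 1), Jazz (id 11, lvl 1).
Iteration 2: rows with parent in {10,11} -> Card (id 13, lvl 2).
Iteration 3: no rows with parent in {13}; recursion stops.
Total rows emitted: 4.

4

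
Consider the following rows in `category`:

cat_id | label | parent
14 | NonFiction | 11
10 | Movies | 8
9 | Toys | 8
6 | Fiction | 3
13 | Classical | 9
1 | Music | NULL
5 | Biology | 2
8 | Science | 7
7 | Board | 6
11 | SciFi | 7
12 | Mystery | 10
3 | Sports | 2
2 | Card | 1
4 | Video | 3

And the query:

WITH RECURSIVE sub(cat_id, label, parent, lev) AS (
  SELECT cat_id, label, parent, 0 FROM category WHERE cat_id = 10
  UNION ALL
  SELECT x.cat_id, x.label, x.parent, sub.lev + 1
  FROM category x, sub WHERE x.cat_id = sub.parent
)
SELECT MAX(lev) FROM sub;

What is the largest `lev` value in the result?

Base: cat_id=10 (Movies), parent=8, lev 0.
Iteration 1: join on cat_id=8 -> Science (id 8, parent=7, lev 1).
Iteration 2: join on cat_id=7 -> Board (id 7, parent=6, lev 2).
Iteration 3: join on cat_id=6 -> Fiction (id 6, parent=3, lev 3).
Iteration 4: join on cat_id=3 -> Sports (id 3, parent=2, lev 4).
Iteration 5: join on cat_id=2 -> Card (id 2, parent=1, lev 5).
Iteration 6: join on cat_id=1 -> Music (id 1, parent=NULL, lev 6).
Iteration 7: parent is NULL; no match; recursion stops.
lev values: 0, 1, 2, 3, 4, 5, 6; the maximum is 6.

6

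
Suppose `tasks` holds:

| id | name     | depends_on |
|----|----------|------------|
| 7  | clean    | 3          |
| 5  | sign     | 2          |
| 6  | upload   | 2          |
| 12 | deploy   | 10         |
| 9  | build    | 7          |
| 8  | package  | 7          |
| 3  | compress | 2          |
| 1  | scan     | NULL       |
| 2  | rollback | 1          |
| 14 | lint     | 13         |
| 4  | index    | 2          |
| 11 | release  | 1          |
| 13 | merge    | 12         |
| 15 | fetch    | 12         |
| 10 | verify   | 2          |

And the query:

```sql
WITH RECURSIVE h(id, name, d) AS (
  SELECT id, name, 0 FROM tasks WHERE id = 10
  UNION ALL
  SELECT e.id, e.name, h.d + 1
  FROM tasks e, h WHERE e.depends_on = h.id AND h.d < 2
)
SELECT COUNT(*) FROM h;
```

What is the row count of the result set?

4

Base: id=10 (verify) at d 0.
Iteration 1: rows with depends_on in {10} -> deploy (id 12, d 1).
Iteration 2: rows with depends_on in {12} -> merge (id 13, d 2), fetch (id 15, d 2).
Iteration 3: d < 2 fails for all current rows; recursion stops.
Total rows emitted: 4.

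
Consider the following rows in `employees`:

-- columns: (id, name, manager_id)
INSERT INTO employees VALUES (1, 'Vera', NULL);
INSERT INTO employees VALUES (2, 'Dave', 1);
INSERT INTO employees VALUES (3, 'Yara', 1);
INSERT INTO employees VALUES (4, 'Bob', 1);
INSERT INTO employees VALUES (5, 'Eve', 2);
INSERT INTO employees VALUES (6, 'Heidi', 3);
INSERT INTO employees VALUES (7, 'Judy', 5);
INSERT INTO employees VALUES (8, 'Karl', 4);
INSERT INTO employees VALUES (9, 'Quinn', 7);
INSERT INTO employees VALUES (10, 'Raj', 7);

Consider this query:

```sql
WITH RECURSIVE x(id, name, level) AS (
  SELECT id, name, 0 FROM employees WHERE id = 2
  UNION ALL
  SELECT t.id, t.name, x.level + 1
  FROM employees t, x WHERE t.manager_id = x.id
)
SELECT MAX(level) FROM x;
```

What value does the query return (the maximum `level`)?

3

Base: id=2 (Dave) at level 0.
Iteration 1: rows with manager_id in {2} -> Eve (id 5, level 1).
Iteration 2: rows with manager_id in {5} -> Judy (id 7, level 2).
Iteration 3: rows with manager_id in {7} -> Quinn (id 9, level 3), Raj (id 10, level 3).
Iteration 4: no rows with manager_id in {9,10}; recursion stops.
level values: 0, 1, 2, 3, 3; the maximum is 3.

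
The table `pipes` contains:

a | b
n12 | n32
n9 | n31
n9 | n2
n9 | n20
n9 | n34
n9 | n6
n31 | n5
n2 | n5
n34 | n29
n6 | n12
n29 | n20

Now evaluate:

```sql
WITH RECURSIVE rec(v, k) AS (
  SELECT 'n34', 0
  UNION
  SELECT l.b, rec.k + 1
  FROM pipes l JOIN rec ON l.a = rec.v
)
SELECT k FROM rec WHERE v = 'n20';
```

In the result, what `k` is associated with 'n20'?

2

Base: (n34, k=0).
Iteration 1: edges from {n34} -> (n29, k=1).
Iteration 2: edges from {n29} -> (n20, k=2).
Iteration 3: no outgoing edges from {n20}; recursion stops.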